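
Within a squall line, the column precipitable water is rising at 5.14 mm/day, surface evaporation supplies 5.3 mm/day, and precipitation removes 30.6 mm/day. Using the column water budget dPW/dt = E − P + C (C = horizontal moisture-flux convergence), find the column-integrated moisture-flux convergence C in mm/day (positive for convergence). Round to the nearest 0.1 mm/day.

C ≈ 30.4 mm/day

dPW/dt = +5.14 mm/day.
C = dPW/dt − E + P = (+5.14) − 5.3 + 30.6 = 30.4 mm/day.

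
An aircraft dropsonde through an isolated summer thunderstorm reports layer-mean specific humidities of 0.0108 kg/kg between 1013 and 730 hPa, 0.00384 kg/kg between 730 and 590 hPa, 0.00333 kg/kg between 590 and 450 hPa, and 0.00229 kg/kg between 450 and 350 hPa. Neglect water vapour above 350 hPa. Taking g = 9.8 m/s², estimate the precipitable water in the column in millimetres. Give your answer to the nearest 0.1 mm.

Precipitable water is the column-integrated vapour mass per unit area: PW = (1/g) Σ q̄ Δp, with q in kg/kg and Δp in Pa (1 kg/m² of water = 1 mm).
Layer 1013–730 hPa: Δp = 283 hPa = 28300 Pa, q̄ = 0.0108 kg/kg → 0.0108 × 28300 / 9.8 = 31.19 mm
Layer 730–590 hPa: Δp = 140 hPa = 14000 Pa, q̄ = 0.00384 kg/kg → 0.00384 × 14000 / 9.8 = 5.49 mm
Layer 590–450 hPa: Δp = 140 hPa = 14000 Pa, q̄ = 0.00333 kg/kg → 0.00333 × 14000 / 9.8 = 4.76 mm
Layer 450–350 hPa: Δp = 100 hPa = 10000 Pa, q̄ = 0.00229 kg/kg → 0.00229 × 10000 / 9.8 = 2.34 mm
PW = 31.19 + 5.49 + 4.76 + 2.34 = 43.78 ≈ 43.8 mm.

PW ≈ 43.8 mm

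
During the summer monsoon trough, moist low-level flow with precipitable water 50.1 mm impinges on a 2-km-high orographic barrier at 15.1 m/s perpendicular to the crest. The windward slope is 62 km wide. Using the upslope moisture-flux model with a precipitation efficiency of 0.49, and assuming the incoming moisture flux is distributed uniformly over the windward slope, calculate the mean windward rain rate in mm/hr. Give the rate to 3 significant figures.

Incoming column moisture flux per unit ridge length: F = V × PW = 15.1 × 50.1 = 756.51 mm·m/s.
Spread over the 62 km slope with efficiency ε = 0.49: R = ε·F/W = 0.49 × 756.51 / 62000 m = 5.979e-03 mm/s.
R = 5.979e-03 × 3600 = 21.5 mm/hr.

R ≈ 21.5 mm/hr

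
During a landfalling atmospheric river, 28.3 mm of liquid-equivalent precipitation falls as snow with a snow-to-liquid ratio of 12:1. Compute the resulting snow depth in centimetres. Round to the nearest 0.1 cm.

Snow depth = liquid × ratio = 28.3 mm × 12 = 339.6 mm = 34.0 cm.

snow depth ≈ 34.0 cm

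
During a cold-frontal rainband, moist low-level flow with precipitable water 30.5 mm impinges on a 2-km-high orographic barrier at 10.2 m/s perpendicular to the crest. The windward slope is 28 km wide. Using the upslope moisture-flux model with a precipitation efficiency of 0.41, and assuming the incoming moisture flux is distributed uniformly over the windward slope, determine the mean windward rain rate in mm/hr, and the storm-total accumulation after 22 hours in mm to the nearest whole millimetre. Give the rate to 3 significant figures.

Incoming column moisture flux per unit ridge length: F = V × PW = 10.2 × 30.5 = 311.1 mm·m/s.
Spread over the 28 km slope with efficiency ε = 0.41: R = ε·F/W = 0.41 × 311.1 / 28000 m = 4.555e-03 mm/s.
R = 4.555e-03 × 3600 = 16.4 mm/hr.
Over 22 h: total = 16.4 × 22 = 360.8 ≈ 361 mm.

R ≈ 16.4 mm/hr; total ≈ 361 mm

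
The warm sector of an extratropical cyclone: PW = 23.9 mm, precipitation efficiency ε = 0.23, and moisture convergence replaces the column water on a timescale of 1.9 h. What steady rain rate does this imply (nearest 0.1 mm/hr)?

R ≈ 2.9 mm/hr

Each overturning extracts ε × PW = 0.23 × 23.9 = 5.497 mm.
Rate = ε·PW / τ = 5.497 / 1.9 h = 2.9 mm/hr.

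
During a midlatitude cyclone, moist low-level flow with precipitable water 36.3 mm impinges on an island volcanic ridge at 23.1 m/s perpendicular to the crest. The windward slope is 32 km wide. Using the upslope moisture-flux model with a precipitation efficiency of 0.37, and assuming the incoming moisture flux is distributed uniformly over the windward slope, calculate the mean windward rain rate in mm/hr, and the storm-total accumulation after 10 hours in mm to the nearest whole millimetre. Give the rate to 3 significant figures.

R ≈ 34.9 mm/hr; total ≈ 349 mm

Incoming column moisture flux per unit ridge length: F = V × PW = 23.1 × 36.3 = 838.53 mm·m/s.
Spread over the 32 km slope with efficiency ε = 0.37: R = ε·F/W = 0.37 × 838.53 / 32000 m = 9.696e-03 mm/s.
R = 9.696e-03 × 3600 = 34.9 mm/hr.
Over 10 h: total = 34.9 × 10 = 349 mm.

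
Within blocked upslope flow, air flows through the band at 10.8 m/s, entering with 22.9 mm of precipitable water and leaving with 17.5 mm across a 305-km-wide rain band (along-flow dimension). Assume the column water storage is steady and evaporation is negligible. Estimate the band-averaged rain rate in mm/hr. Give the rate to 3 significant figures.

R ≈ 0.688 mm/hr

Column moisture flux per unit crosswind length is F = V × PW.
Inflow: F_in = 10.8 × 22.9 = 247.32 mm·m/s
Outflow: F_out = 10.8 × 17.5 = 189 mm·m/s
Steady-state rate R = (F_in − F_out)/L = (247.32 − 189) / 305000 m = 1.912e-04 mm/s.
R = 1.912e-04 × 3600 = 0.688 mm/hr.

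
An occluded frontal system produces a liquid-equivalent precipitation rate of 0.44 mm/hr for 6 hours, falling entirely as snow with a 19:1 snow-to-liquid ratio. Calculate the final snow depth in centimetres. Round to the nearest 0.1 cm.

Liquid-equivalent depth = 0.44 × 6 = 2.64 mm.
Snow depth = 2.64 mm × 19 = 50.16 mm = 5.0 cm.

snow depth ≈ 5.0 cm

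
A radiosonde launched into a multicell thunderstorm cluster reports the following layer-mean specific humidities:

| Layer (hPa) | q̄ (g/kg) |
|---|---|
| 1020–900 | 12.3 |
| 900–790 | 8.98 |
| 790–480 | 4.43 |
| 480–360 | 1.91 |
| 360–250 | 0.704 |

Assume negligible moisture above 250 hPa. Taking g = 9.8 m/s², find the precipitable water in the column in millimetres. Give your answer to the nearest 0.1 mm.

PW ≈ 42.3 mm

Precipitable water is the column-integrated vapour mass per unit area: PW = (1/g) Σ q̄ Δp, with q in kg/kg and Δp in Pa (1 kg/m² of water = 1 mm).
Layer 1020–900 hPa: Δp = 120 hPa = 12000 Pa, q̄ = 0.0123 kg/kg → 0.0123 × 12000 / 9.8 = 15.06 mm
Layer 900–790 hPa: Δp = 110 hPa = 11000 Pa, q̄ = 0.00898 kg/kg → 0.00898 × 11000 / 9.8 = 10.08 mm
Layer 790–480 hPa: Δp = 310 hPa = 31000 Pa, q̄ = 0.00443 kg/kg → 0.00443 × 31000 / 9.8 = 14.01 mm
Layer 480–360 hPa: Δp = 120 hPa = 12000 Pa, q̄ = 0.00191 kg/kg → 0.00191 × 12000 / 9.8 = 2.34 mm
Layer 360–250 hPa: Δp = 110 hPa = 11000 Pa, q̄ = 0.000704 kg/kg → 0.000704 × 11000 / 9.8 = 0.79 mm
PW = 15.06 + 10.08 + 14.01 + 2.34 + 0.79 = 42.28 ≈ 42.3 mm.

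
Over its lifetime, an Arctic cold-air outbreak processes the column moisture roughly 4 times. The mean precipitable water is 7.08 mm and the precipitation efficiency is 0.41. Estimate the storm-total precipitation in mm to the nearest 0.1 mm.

Each cycle deposits ε × PW = 0.41 × 7.08 = 2.9028 mm.
Over 4 cycles: 4 × 2.9028 = 11.6 mm.

precipitation ≈ 11.6 mm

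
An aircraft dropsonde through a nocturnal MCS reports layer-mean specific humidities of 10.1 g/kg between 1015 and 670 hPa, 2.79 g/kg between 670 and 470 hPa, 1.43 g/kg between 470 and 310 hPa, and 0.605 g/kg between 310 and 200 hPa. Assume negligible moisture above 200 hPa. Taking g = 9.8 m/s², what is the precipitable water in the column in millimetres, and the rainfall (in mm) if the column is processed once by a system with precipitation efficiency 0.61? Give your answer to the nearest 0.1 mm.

Precipitable water is the column-integrated vapour mass per unit area: PW = (1/g) Σ q̄ Δp, with q in kg/kg and Δp in Pa (1 kg/m² of water = 1 mm).
Layer 1015–670 hPa: Δp = 345 hPa = 34500 Pa, q̄ = 0.0101 kg/kg → 0.0101 × 34500 / 9.8 = 35.56 mm
Layer 670–470 hPa: Δp = 200 hPa = 20000 Pa, q̄ = 0.00279 kg/kg → 0.00279 × 20000 / 9.8 = 5.69 mm
Layer 470–310 hPa: Δp = 160 hPa = 16000 Pa, q̄ = 0.00143 kg/kg → 0.00143 × 16000 / 9.8 = 2.33 mm
Layer 310–200 hPa: Δp = 110 hPa = 11000 Pa, q̄ = 0.000605 kg/kg → 0.000605 × 11000 / 9.8 = 0.68 mm
PW = 35.56 + 5.69 + 2.33 + 0.68 = 44.26 ≈ 44.3 mm.
Rainfall = ε × PW = 0.61 × 44.3 = 27.0 mm.

PW ≈ 44.3 mm; rainfall ≈ 27.0 mm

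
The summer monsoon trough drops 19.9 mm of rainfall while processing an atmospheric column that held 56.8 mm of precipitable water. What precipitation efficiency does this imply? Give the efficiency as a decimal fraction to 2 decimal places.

ε = rainfall / PW = 19.9 / 56.8 = 0.35.

ε ≈ 0.35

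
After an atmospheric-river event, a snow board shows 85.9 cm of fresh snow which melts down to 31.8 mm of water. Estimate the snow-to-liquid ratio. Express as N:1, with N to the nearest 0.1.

Ratio = snow depth / SWE = 859 mm / 31.8 mm = 27.0, i.e. 27.0:1.

ratio ≈ 27.0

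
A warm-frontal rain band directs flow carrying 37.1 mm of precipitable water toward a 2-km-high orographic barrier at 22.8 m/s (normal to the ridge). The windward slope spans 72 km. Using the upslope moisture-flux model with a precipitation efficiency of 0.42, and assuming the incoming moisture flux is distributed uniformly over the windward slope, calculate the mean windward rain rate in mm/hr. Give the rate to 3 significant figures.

R ≈ 17.8 mm/hr

Incoming column moisture flux per unit ridge length: F = V × PW = 22.8 × 37.1 = 845.88 mm·m/s.
Spread over the 72 km slope with efficiency ε = 0.42: R = ε·F/W = 0.42 × 845.88 / 72000 m = 4.934e-03 mm/s.
R = 4.934e-03 × 3600 = 17.8 mm/hr.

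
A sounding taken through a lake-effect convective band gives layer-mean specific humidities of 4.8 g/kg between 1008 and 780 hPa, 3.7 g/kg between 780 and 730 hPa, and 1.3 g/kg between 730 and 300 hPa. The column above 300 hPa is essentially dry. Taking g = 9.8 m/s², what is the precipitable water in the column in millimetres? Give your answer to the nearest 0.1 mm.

PW ≈ 18.8 mm

Precipitable water is the column-integrated vapour mass per unit area: PW = (1/g) Σ q̄ Δp, with q in kg/kg and Δp in Pa (1 kg/m² of water = 1 mm).
Layer 1008–780 hPa: Δp = 228 hPa = 22800 Pa, q̄ = 0.0048 kg/kg → 0.0048 × 22800 / 9.8 = 11.17 mm
Layer 780–730 hPa: Δp = 50 hPa = 5000 Pa, q̄ = 0.0037 kg/kg → 0.0037 × 5000 / 9.8 = 1.89 mm
Layer 730–300 hPa: Δp = 430 hPa = 43000 Pa, q̄ = 0.0013 kg/kg → 0.0013 × 43000 / 9.8 = 5.70 mm
PW = 11.17 + 1.89 + 5.70 = 18.76 ≈ 18.8 mm.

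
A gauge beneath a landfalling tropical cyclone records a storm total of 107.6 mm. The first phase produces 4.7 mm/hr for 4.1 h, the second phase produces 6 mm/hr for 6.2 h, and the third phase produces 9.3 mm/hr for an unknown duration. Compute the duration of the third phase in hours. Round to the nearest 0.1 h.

Known phases: 4.7 × 4.1 + 6 × 6.2 = 19.27 + 37.2 = 56.47 mm.
Remaining depth = 107.6 − 56.47 = 51.13 mm.
Duration = 51.13 / 9.3 = 5.5 h.

duration ≈ 5.5 h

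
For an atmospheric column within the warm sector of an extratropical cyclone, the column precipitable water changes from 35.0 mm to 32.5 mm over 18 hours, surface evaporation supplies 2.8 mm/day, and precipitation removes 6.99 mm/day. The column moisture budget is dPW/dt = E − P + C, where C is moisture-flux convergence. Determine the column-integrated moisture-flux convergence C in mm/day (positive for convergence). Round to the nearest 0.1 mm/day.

C ≈ 0.9 mm/day

dPW/dt = (32.5 − 35.0) mm / (18/24 day) = -3.333 mm/day.
C = dPW/dt − E + P = (-3.333) − 2.8 + 6.99 = 0.9 mm/day.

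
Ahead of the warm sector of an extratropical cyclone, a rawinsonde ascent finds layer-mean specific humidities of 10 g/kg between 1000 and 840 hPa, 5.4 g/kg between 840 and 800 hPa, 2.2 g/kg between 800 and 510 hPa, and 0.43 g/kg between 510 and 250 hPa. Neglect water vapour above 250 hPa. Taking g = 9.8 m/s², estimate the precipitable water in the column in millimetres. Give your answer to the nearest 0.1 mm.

PW ≈ 26.2 mm

Precipitable water is the column-integrated vapour mass per unit area: PW = (1/g) Σ q̄ Δp, with q in kg/kg and Δp in Pa (1 kg/m² of water = 1 mm).
Layer 1000–840 hPa: Δp = 160 hPa = 16000 Pa, q̄ = 0.01 kg/kg → 0.01 × 16000 / 9.8 = 16.33 mm
Layer 840–800 hPa: Δp = 40 hPa = 4000 Pa, q̄ = 0.0054 kg/kg → 0.0054 × 4000 / 9.8 = 2.20 mm
Layer 800–510 hPa: Δp = 290 hPa = 29000 Pa, q̄ = 0.0022 kg/kg → 0.0022 × 29000 / 9.8 = 6.51 mm
Layer 510–250 hPa: Δp = 260 hPa = 26000 Pa, q̄ = 0.00043 kg/kg → 0.00043 × 26000 / 9.8 = 1.14 mm
PW = 16.33 + 2.20 + 6.51 + 1.14 = 26.18 ≈ 26.2 mm.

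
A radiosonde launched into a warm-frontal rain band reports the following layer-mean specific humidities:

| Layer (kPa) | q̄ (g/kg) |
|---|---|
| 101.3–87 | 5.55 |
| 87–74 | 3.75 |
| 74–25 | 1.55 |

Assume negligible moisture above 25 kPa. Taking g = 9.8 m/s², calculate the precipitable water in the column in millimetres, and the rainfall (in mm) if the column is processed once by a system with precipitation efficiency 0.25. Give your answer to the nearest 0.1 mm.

Precipitable water is the column-integrated vapour mass per unit area: PW = (1/g) Σ q̄ Δp, with q in kg/kg and Δp in Pa (1 kg/m² of water = 1 mm).
Layer 101.3–87 kPa: Δp = 143 hPa = 14300 Pa, q̄ = 0.00555 kg/kg → 0.00555 × 14300 / 9.8 = 8.10 mm
Layer 87–74 kPa: Δp = 130 hPa = 13000 Pa, q̄ = 0.00375 kg/kg → 0.00375 × 13000 / 9.8 = 4.97 mm
Layer 74–25 kPa: Δp = 490 hPa = 49000 Pa, q̄ = 0.00155 kg/kg → 0.00155 × 49000 / 9.8 = 7.75 mm
PW = 8.10 + 4.97 + 7.75 = 20.82 ≈ 20.8 mm.
Rainfall = ε × PW = 0.25 × 20.8 = 5.2 mm.

PW ≈ 20.8 mm; rainfall ≈ 5.2 mm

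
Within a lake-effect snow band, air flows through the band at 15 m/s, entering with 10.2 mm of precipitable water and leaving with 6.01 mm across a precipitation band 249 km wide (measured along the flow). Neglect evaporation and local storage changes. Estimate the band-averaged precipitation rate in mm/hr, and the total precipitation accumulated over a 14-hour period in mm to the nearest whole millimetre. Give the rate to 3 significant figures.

Column moisture flux per unit crosswind length is F = V × PW.
Inflow: F_in = 15 × 10.2 = 153 mm·m/s
Outflow: F_out = 15 × 6.01 = 90.15 mm·m/s
Steady-state rate R = (F_in − F_out)/L = (153 − 90.15) / 249000 m = 2.524e-04 mm/s.
R = 2.524e-04 × 3600 = 0.909 mm/hr.
Over 14 h: total = 0.909 × 14 = 12.726 ≈ 13 mm.

R ≈ 0.909 mm/hr; total ≈ 13 mm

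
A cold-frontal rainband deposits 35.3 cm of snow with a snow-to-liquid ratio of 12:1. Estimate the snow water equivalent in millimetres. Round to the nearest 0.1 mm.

SWE ≈ 29.4 mm

SWE = snow depth / ratio = 35.3 cm / 12 = 2.942 cm = 29.4 mm.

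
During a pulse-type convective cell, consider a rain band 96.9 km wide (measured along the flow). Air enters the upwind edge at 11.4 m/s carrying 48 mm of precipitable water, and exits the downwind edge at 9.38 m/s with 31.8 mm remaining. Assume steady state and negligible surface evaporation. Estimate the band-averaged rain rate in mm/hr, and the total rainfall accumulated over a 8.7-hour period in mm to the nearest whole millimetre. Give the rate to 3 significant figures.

R ≈ 9.25 mm/hr; total ≈ 80 mm

Column moisture flux per unit crosswind length is F = V × PW.
Inflow: F_in = 11.4 × 48 = 547.2 mm·m/s
Outflow: F_out = 9.38 × 31.8 = 298.284 mm·m/s
Steady-state rate R = (F_in − F_out)/L = (547.2 − 298.284) / 96900 m = 2.569e-03 mm/s.
R = 2.569e-03 × 3600 = 9.25 mm/hr.
Over 8.7 h: total = 9.25 × 8.7 = 80.475 ≈ 80 mm.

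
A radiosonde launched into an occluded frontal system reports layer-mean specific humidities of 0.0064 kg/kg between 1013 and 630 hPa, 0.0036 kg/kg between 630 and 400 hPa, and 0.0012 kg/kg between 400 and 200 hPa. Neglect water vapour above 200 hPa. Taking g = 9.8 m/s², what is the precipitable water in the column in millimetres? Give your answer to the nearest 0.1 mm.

PW ≈ 35.9 mm

Precipitable water is the column-integrated vapour mass per unit area: PW = (1/g) Σ q̄ Δp, with q in kg/kg and Δp in Pa (1 kg/m² of water = 1 mm).
Layer 1013–630 hPa: Δp = 383 hPa = 38300 Pa, q̄ = 0.0064 kg/kg → 0.0064 × 38300 / 9.8 = 25.01 mm
Layer 630–400 hPa: Δp = 230 hPa = 23000 Pa, q̄ = 0.0036 kg/kg → 0.0036 × 23000 / 9.8 = 8.45 mm
Layer 400–200 hPa: Δp = 200 hPa = 20000 Pa, q̄ = 0.0012 kg/kg → 0.0012 × 20000 / 9.8 = 2.45 mm
PW = 25.01 + 8.45 + 2.45 = 35.91 ≈ 35.9 mm.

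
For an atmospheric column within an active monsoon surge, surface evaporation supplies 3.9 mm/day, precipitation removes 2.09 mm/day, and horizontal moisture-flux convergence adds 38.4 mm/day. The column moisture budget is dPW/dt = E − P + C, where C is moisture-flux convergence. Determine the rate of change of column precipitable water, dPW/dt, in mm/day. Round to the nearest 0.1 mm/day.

dPW/dt ≈ 40.2 mm/day

dPW/dt = E − P + C = 3.9 − 2.09 + (38.4) = 40.2 mm/day.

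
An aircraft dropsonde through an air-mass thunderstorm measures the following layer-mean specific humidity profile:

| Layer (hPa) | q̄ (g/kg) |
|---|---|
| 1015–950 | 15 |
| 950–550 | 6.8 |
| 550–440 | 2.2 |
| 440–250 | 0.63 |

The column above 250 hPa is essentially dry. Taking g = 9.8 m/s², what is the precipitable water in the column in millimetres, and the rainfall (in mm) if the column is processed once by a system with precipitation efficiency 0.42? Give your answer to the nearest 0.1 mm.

PW ≈ 41.4 mm; rainfall ≈ 17.4 mm

Precipitable water is the column-integrated vapour mass per unit area: PW = (1/g) Σ q̄ Δp, with q in kg/kg and Δp in Pa (1 kg/m² of water = 1 mm).
Layer 1015–950 hPa: Δp = 65 hPa = 6500 Pa, q̄ = 0.015 kg/kg → 0.015 × 6500 / 9.8 = 9.95 mm
Layer 950–550 hPa: Δp = 400 hPa = 40000 Pa, q̄ = 0.0068 kg/kg → 0.0068 × 40000 / 9.8 = 27.76 mm
Layer 550–440 hPa: Δp = 110 hPa = 11000 Pa, q̄ = 0.0022 kg/kg → 0.0022 × 11000 / 9.8 = 2.47 mm
Layer 440–250 hPa: Δp = 190 hPa = 19000 Pa, q̄ = 0.00063 kg/kg → 0.00063 × 19000 / 9.8 = 1.22 mm
PW = 9.95 + 27.76 + 2.47 + 1.22 = 41.40 ≈ 41.4 mm.
Rainfall = ε × PW = 0.42 × 41.4 = 17.4 mm.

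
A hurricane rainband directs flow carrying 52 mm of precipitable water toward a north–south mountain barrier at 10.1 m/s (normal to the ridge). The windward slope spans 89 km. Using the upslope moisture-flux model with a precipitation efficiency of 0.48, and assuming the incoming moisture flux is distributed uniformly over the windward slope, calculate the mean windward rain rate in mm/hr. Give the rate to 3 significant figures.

Incoming column moisture flux per unit ridge length: F = V × PW = 10.1 × 52 = 525.2 mm·m/s.
Spread over the 89 km slope with efficiency ε = 0.48: R = ε·F/W = 0.48 × 525.2 / 89000 m = 2.833e-03 mm/s.
R = 2.833e-03 × 3600 = 10.2 mm/hr.

R ≈ 10.2 mm/hr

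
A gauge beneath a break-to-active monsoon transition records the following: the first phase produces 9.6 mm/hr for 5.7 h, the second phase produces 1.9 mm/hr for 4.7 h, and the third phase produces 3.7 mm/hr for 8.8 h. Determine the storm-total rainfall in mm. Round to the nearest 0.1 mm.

Total = Σ Rᵢ Δtᵢ = 9.6 × 5.7 + 1.9 × 4.7 + 3.7 × 8.8
      = 54.72 + 8.93 + 32.56 = 96.2 mm.

total ≈ 96.2 mm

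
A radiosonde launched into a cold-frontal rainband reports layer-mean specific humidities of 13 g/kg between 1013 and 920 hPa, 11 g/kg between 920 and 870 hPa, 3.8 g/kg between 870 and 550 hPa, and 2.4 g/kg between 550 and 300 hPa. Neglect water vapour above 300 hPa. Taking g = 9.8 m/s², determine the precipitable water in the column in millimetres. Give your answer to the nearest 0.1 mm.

Precipitable water is the column-integrated vapour mass per unit area: PW = (1/g) Σ q̄ Δp, with q in kg/kg and Δp in Pa (1 kg/m² of water = 1 mm).
Layer 1013–920 hPa: Δp = 93 hPa = 9300 Pa, q̄ = 0.013 kg/kg → 0.013 × 9300 / 9.8 = 12.34 mm
Layer 920–870 hPa: Δp = 50 hPa = 5000 Pa, q̄ = 0.011 kg/kg → 0.011 × 5000 / 9.8 = 5.61 mm
Layer 870–550 hPa: Δp = 320 hPa = 32000 Pa, q̄ = 0.0038 kg/kg → 0.0038 × 32000 / 9.8 = 12.41 mm
Layer 550–300 hPa: Δp = 250 hPa = 25000 Pa, q̄ = 0.0024 kg/kg → 0.0024 × 25000 / 9.8 = 6.12 mm
PW = 12.34 + 5.61 + 12.41 + 6.12 = 36.48 ≈ 36.5 mm.

PW ≈ 36.5 mm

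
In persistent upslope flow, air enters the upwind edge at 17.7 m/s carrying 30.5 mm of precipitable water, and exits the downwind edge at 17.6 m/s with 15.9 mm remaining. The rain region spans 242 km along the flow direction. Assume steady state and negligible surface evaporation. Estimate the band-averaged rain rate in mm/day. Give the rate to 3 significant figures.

Column moisture flux per unit crosswind length is F = V × PW.
Inflow: F_in = 17.7 × 30.5 = 539.85 mm·m/s
Outflow: F_out = 17.6 × 15.9 = 279.84 mm·m/s
Steady-state rate R = (F_in − F_out)/L = (539.85 − 279.84) / 242000 m = 1.074e-03 mm/s.
R = 1.074e-03 × 3600 × 24 = 92.8 mm/day.

R ≈ 92.8 mm/day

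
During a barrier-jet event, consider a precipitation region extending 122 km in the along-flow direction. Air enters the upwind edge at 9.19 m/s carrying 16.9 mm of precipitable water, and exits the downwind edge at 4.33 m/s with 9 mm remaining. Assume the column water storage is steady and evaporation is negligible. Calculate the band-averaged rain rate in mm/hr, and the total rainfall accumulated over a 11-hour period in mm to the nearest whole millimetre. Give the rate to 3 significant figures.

Column moisture flux per unit crosswind length is F = V × PW.
Inflow: F_in = 9.19 × 16.9 = 155.311 mm·m/s
Outflow: F_out = 4.33 × 9 = 38.97 mm·m/s
Steady-state rate R = (F_in − F_out)/L = (155.311 − 38.97) / 122000 m = 9.536e-04 mm/s.
R = 9.536e-04 × 3600 = 3.43 mm/hr.
Over 11 h: total = 3.43 × 11 = 37.73 ≈ 38 mm.

R ≈ 3.43 mm/hr; total ≈ 38 mm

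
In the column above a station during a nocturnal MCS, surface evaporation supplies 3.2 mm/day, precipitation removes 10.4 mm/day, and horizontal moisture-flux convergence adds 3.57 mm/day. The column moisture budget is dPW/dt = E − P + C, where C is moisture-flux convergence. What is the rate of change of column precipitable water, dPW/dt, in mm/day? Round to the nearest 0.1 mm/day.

dPW/dt ≈ -3.6 mm/day

dPW/dt = E − P + C = 3.2 − 10.4 + (3.57) = -3.6 mm/day.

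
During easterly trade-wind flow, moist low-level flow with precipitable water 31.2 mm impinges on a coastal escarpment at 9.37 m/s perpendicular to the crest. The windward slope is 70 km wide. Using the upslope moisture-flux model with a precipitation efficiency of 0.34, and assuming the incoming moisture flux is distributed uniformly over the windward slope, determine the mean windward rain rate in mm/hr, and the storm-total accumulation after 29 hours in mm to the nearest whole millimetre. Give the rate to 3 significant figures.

Incoming column moisture flux per unit ridge length: F = V × PW = 9.37 × 31.2 = 292.344 mm·m/s.
Spread over the 70 km slope with efficiency ε = 0.34: R = ε·F/W = 0.34 × 292.344 / 70000 m = 1.420e-03 mm/s.
R = 1.420e-03 × 3600 = 5.11 mm/hr.
Over 29 h: total = 5.11 × 29 = 148.19 ≈ 148 mm.

R ≈ 5.11 mm/hr; total ≈ 148 mm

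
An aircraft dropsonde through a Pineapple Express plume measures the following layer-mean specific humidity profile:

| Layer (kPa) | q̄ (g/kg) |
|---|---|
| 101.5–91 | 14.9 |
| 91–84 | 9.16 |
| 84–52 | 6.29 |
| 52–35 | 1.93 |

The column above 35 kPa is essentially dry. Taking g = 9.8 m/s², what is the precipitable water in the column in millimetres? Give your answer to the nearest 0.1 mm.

Precipitable water is the column-integrated vapour mass per unit area: PW = (1/g) Σ q̄ Δp, with q in kg/kg and Δp in Pa (1 kg/m² of water = 1 mm).
Layer 101.5–91 kPa: Δp = 105 hPa = 10500 Pa, q̄ = 0.0149 kg/kg → 0.0149 × 10500 / 9.8 = 15.96 mm
Layer 91–84 kPa: Δp = 70 hPa = 7000 Pa, q̄ = 0.00916 kg/kg → 0.00916 × 7000 / 9.8 = 6.54 mm
Layer 84–52 kPa: Δp = 320 hPa = 32000 Pa, q̄ = 0.00629 kg/kg → 0.00629 × 32000 / 9.8 = 20.54 mm
Layer 52–35 kPa: Δp = 170 hPa = 17000 Pa, q̄ = 0.00193 kg/kg → 0.00193 × 17000 / 9.8 = 3.35 mm
PW = 15.96 + 6.54 + 20.54 + 3.35 = 46.39 ≈ 46.4 mm.

PW ≈ 46.4 mm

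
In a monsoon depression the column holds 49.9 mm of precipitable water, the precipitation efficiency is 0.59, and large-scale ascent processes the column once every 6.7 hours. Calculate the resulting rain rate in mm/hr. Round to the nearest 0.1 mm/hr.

Each overturning extracts ε × PW = 0.59 × 49.9 = 29.441 mm.
Rate = ε·PW / τ = 29.441 / 6.7 h = 4.4 mm/hr.

R ≈ 4.4 mm/hr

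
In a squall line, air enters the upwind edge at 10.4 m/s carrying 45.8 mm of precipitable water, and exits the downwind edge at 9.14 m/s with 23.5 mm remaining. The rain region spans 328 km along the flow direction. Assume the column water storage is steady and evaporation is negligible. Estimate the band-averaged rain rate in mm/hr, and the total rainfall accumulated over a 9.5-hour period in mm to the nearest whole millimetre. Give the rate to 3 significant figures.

R ≈ 2.87 mm/hr; total ≈ 27 mm

Column moisture flux per unit crosswind length is F = V × PW.
Inflow: F_in = 10.4 × 45.8 = 476.32 mm·m/s
Outflow: F_out = 9.14 × 23.5 = 214.79 mm·m/s
Steady-state rate R = (F_in − F_out)/L = (476.32 − 214.79) / 328000 m = 7.973e-04 mm/s.
R = 7.973e-04 × 3600 = 2.87 mm/hr.
Over 9.5 h: total = 2.87 × 9.5 = 27.265 ≈ 27 mm.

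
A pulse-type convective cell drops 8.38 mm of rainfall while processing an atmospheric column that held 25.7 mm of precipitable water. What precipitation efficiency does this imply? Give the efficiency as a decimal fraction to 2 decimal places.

ε ≈ 0.33

ε = rainfall / PW = 8.38 / 25.7 = 0.33.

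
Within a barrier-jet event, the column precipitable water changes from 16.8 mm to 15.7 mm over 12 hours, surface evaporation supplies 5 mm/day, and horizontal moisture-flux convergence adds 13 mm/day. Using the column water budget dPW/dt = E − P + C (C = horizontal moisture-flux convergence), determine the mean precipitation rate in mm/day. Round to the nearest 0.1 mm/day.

P ≈ 20.2 mm/day

dPW/dt = (15.7 − 16.8) mm / (12/24 day) = -2.200 mm/day.
P = E + C − dPW/dt = 5 + (13) − (-2.200) = 20.2 mm/day.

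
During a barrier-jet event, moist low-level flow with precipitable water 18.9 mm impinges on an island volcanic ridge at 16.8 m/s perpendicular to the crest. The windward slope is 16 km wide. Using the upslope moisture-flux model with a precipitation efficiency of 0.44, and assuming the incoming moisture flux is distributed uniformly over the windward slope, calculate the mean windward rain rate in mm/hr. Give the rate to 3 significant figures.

R ≈ 31.4 mm/hr

Incoming column moisture flux per unit ridge length: F = V × PW = 16.8 × 18.9 = 317.52 mm·m/s.
Spread over the 16 km slope with efficiency ε = 0.44: R = ε·F/W = 0.44 × 317.52 / 16000 m = 8.732e-03 mm/s.
R = 8.732e-03 × 3600 = 31.4 mm/hr.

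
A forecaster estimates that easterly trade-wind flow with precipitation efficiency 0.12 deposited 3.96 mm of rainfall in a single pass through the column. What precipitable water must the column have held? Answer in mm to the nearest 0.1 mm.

PW ≈ 33.0 mm

PW = rainfall / ε = 3.96 / 0.12 = 33.0 mm.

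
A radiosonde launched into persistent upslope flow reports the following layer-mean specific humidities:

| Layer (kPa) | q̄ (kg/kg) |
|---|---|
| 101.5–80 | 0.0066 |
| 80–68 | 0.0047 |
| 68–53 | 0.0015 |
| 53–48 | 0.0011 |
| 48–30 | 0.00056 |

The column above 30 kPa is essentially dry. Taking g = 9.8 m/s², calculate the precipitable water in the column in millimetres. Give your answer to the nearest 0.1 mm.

Precipitable water is the column-integrated vapour mass per unit area: PW = (1/g) Σ q̄ Δp, with q in kg/kg and Δp in Pa (1 kg/m² of water = 1 mm).
Layer 101.5–80 kPa: Δp = 215 hPa = 21500 Pa, q̄ = 0.0066 kg/kg → 0.0066 × 21500 / 9.8 = 14.48 mm
Layer 80–68 kPa: Δp = 120 hPa = 12000 Pa, q̄ = 0.0047 kg/kg → 0.0047 × 12000 / 9.8 = 5.76 mm
Layer 68–53 kPa: Δp = 150 hPa = 15000 Pa, q̄ = 0.0015 kg/kg → 0.0015 × 15000 / 9.8 = 2.30 mm
Layer 53–48 kPa: Δp = 50 hPa = 5000 Pa, q̄ = 0.0011 kg/kg → 0.0011 × 5000 / 9.8 = 0.56 mm
Layer 48–30 kPa: Δp = 180 hPa = 18000 Pa, q̄ = 0.00056 kg/kg → 0.00056 × 18000 / 9.8 = 1.03 mm
PW = 14.48 + 5.76 + 2.30 + 0.56 + 1.03 = 24.13 ≈ 24.1 mm.

PW ≈ 24.1 mm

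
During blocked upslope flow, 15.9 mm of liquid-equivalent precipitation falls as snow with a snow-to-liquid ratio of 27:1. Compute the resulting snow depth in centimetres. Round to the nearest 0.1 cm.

Snow depth = liquid × ratio = 15.9 mm × 27 = 429.3 mm = 42.9 cm.

snow depth ≈ 42.9 cm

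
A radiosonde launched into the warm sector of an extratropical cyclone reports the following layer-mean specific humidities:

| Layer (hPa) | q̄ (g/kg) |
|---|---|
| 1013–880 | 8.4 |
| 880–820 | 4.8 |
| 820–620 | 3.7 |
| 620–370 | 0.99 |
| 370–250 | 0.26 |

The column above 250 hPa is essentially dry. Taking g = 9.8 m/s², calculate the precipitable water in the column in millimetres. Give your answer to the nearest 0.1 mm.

PW ≈ 24.7 mm

Precipitable water is the column-integrated vapour mass per unit area: PW = (1/g) Σ q̄ Δp, with q in kg/kg and Δp in Pa (1 kg/m² of water = 1 mm).
Layer 1013–880 hPa: Δp = 133 hPa = 13300 Pa, q̄ = 0.0084 kg/kg → 0.0084 × 13300 / 9.8 = 11.40 mm
Layer 880–820 hPa: Δp = 60 hPa = 6000 Pa, q̄ = 0.0048 kg/kg → 0.0048 × 6000 / 9.8 = 2.94 mm
Layer 820–620 hPa: Δp = 200 hPa = 20000 Pa, q̄ = 0.0037 kg/kg → 0.0037 × 20000 / 9.8 = 7.55 mm
Layer 620–370 hPa: Δp = 250 hPa = 25000 Pa, q̄ = 0.00099 kg/kg → 0.00099 × 25000 / 9.8 = 2.53 mm
Layer 370–250 hPa: Δp = 120 hPa = 12000 Pa, q̄ = 0.00026 kg/kg → 0.00026 × 12000 / 9.8 = 0.32 mm
PW = 11.40 + 2.94 + 7.55 + 2.53 + 0.32 = 24.74 ≈ 24.7 mm.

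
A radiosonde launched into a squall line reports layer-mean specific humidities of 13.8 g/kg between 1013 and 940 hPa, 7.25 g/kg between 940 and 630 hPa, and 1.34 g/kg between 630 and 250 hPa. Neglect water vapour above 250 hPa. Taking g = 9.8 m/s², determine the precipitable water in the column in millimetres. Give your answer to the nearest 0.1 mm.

PW ≈ 38.4 mm

Precipitable water is the column-integrated vapour mass per unit area: PW = (1/g) Σ q̄ Δp, with q in kg/kg and Δp in Pa (1 kg/m² of water = 1 mm).
Layer 1013–940 hPa: Δp = 73 hPa = 7300 Pa, q̄ = 0.0138 kg/kg → 0.0138 × 7300 / 9.8 = 10.28 mm
Layer 940–630 hPa: Δp = 310 hPa = 31000 Pa, q̄ = 0.00725 kg/kg → 0.00725 × 31000 / 9.8 = 22.93 mm
Layer 630–250 hPa: Δp = 380 hPa = 38000 Pa, q̄ = 0.00134 kg/kg → 0.00134 × 38000 / 9.8 = 5.20 mm
PW = 10.28 + 22.93 + 5.20 = 38.41 ≈ 38.4 mm.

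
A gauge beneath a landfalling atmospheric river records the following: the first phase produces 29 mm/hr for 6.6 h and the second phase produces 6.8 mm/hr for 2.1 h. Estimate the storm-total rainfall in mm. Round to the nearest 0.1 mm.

total ≈ 205.7 mm

Total = Σ Rᵢ Δtᵢ = 29 × 6.6 + 6.8 × 2.1
      = 191.4 + 14.28 = 205.7 mm.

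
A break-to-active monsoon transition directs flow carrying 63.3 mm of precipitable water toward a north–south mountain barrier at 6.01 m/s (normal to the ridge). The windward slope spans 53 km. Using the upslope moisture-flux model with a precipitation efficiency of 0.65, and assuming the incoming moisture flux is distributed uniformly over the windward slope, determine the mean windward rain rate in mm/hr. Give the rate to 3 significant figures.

Incoming column moisture flux per unit ridge length: F = V × PW = 6.01 × 63.3 = 380.433 mm·m/s.
Spread over the 53 km slope with efficiency ε = 0.65: R = ε·F/W = 0.65 × 380.433 / 53000 m = 4.666e-03 mm/s.
R = 4.666e-03 × 3600 = 16.8 mm/hr.

R ≈ 16.8 mm/hr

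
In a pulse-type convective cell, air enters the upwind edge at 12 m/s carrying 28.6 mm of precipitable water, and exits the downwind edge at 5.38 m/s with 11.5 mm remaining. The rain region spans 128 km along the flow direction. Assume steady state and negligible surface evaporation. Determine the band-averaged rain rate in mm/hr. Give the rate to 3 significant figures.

Column moisture flux per unit crosswind length is F = V × PW.
Inflow: F_in = 12 × 28.6 = 343.2 mm·m/s
Outflow: F_out = 5.38 × 11.5 = 61.87 mm·m/s
Steady-state rate R = (F_in − F_out)/L = (343.2 − 61.87) / 128000 m = 2.198e-03 mm/s.
R = 2.198e-03 × 3600 = 7.91 mm/hr.

R ≈ 7.91 mm/hr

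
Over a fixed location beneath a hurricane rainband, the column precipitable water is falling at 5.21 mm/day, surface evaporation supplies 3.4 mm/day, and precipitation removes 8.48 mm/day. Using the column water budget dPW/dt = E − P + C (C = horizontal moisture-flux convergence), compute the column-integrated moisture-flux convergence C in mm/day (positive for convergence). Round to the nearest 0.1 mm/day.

C ≈ -0.1 mm/day

dPW/dt = -5.21 mm/day.
C = dPW/dt − E + P = (-5.21) − 3.4 + 8.48 = -0.1 mm/day.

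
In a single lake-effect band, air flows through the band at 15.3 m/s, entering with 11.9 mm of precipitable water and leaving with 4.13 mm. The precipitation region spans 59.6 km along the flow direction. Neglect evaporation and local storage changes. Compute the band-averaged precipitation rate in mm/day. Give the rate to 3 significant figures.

R ≈ 172 mm/day

Column moisture flux per unit crosswind length is F = V × PW.
Inflow: F_in = 15.3 × 11.9 = 182.07 mm·m/s
Outflow: F_out = 15.3 × 4.13 = 63.189 mm·m/s
Steady-state rate R = (F_in − F_out)/L = (182.07 − 63.189) / 59600 m = 1.995e-03 mm/s.
R = 1.995e-03 × 3600 × 24 = 172 mm/day.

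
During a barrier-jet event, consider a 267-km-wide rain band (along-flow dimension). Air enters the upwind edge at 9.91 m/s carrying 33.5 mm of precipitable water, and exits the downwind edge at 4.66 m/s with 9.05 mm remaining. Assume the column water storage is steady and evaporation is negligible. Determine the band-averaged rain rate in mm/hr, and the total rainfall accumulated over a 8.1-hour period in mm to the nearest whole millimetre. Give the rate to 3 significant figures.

R ≈ 3.91 mm/hr; total ≈ 32 mm

Column moisture flux per unit crosswind length is F = V × PW.
Inflow: F_in = 9.91 × 33.5 = 331.985 mm·m/s
Outflow: F_out = 4.66 × 9.05 = 42.173 mm·m/s
Steady-state rate R = (F_in − F_out)/L = (331.985 − 42.173) / 267000 m = 1.085e-03 mm/s.
R = 1.085e-03 × 3600 = 3.91 mm/hr.
Over 8.1 h: total = 3.91 × 8.1 = 31.671 ≈ 32 mm.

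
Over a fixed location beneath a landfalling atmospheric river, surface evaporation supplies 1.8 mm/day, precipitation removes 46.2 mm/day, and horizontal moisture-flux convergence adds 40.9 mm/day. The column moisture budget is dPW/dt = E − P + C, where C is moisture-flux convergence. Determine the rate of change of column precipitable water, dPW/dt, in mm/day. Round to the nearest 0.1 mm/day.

dPW/dt ≈ -3.5 mm/day

dPW/dt = E − P + C = 1.8 − 46.2 + (40.9) = -3.5 mm/day.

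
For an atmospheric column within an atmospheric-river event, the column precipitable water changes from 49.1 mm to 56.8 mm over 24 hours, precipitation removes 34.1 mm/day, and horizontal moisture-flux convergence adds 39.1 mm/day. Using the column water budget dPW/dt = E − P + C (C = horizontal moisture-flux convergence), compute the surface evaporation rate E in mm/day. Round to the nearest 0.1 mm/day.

E ≈ 2.7 mm/day

dPW/dt = (56.8 − 49.1) mm / (24/24 day) = +7.700 mm/day.
E = dPW/dt + P − C = (+7.700) + 34.1 − (39.1) = 2.7 mm/day.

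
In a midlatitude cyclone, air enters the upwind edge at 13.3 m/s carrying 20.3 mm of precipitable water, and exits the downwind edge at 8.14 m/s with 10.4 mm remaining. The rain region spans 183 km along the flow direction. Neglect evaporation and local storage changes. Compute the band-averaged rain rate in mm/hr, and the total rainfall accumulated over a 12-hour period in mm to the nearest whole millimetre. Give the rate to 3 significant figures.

Column moisture flux per unit crosswind length is F = V × PW.
Inflow: F_in = 13.3 × 20.3 = 269.99 mm·m/s
Outflow: F_out = 8.14 × 10.4 = 84.656 mm·m/s
Steady-state rate R = (F_in − F_out)/L = (269.99 − 84.656) / 183000 m = 1.013e-03 mm/s.
R = 1.013e-03 × 3600 = 3.65 mm/hr.
Over 12 h: total = 3.65 × 12 = 43.8 ≈ 44 mm.

R ≈ 3.65 mm/hr; total ≈ 44 mm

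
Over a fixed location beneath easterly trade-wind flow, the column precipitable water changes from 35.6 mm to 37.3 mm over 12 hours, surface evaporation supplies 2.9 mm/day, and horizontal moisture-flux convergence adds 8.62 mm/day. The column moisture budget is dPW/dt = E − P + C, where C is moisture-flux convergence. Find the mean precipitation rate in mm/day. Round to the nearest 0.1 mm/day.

dPW/dt = (37.3 − 35.6) mm / (12/24 day) = +3.400 mm/day.
P = E + C − dPW/dt = 2.9 + (8.62) − (+3.400) = 8.1 mm/day.

P ≈ 8.1 mm/day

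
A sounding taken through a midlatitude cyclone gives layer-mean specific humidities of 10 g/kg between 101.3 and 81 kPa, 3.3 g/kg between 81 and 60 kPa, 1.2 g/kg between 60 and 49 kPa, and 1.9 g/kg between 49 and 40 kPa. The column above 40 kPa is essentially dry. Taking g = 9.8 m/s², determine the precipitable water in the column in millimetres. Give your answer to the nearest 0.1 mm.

Precipitable water is the column-integrated vapour mass per unit area: PW = (1/g) Σ q̄ Δp, with q in kg/kg and Δp in Pa (1 kg/m² of water = 1 mm).
Layer 101.3–81 kPa: Δp = 203 hPa = 20300 Pa, q̄ = 0.01 kg/kg → 0.01 × 20300 / 9.8 = 20.71 mm
Layer 81–60 kPa: Δp = 210 hPa = 21000 Pa, q̄ = 0.0033 kg/kg → 0.0033 × 21000 / 9.8 = 7.07 mm
Layer 60–49 kPa: Δp = 110 hPa = 11000 Pa, q̄ = 0.0012 kg/kg → 0.0012 × 11000 / 9.8 = 1.35 mm
Layer 49–40 kPa: Δp = 90 hPa = 9000 Pa, q̄ = 0.0019 kg/kg → 0.0019 × 9000 / 9.8 = 1.74 mm
PW = 20.71 + 7.07 + 1.35 + 1.74 = 30.87 ≈ 30.9 mm.

PW ≈ 30.9 mm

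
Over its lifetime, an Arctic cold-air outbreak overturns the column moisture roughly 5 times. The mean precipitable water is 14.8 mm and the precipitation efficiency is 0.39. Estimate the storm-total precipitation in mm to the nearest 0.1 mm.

Each cycle deposits ε × PW = 0.39 × 14.8 = 5.772 mm.
Over 5 cycles: 5 × 5.772 = 28.9 mm.

precipitation ≈ 28.9 mm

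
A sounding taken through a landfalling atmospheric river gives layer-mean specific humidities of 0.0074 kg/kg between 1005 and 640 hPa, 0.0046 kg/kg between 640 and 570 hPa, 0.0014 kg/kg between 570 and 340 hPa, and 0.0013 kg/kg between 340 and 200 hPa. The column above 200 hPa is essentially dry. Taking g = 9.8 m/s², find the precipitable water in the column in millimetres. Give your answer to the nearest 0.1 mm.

Precipitable water is the column-integrated vapour mass per unit area: PW = (1/g) Σ q̄ Δp, with q in kg/kg and Δp in Pa (1 kg/m² of water = 1 mm).
Layer 1005–640 hPa: Δp = 365 hPa = 36500 Pa, q̄ = 0.0074 kg/kg → 0.0074 × 36500 / 9.8 = 27.56 mm
Layer 640–570 hPa: Δp = 70 hPa = 7000 Pa, q̄ = 0.0046 kg/kg → 0.0046 × 7000 / 9.8 = 3.29 mm
Layer 570–340 hPa: Δp = 230 hPa = 23000 Pa, q̄ = 0.0014 kg/kg → 0.0014 × 23000 / 9.8 = 3.29 mm
Layer 340–200 hPa: Δp = 140 hPa = 14000 Pa, q̄ = 0.0013 kg/kg → 0.0013 × 14000 / 9.8 = 1.86 mm
PW = 27.56 + 3.29 + 3.29 + 1.86 = 36.00 ≈ 36.0 mm.

PW ≈ 36.0 mm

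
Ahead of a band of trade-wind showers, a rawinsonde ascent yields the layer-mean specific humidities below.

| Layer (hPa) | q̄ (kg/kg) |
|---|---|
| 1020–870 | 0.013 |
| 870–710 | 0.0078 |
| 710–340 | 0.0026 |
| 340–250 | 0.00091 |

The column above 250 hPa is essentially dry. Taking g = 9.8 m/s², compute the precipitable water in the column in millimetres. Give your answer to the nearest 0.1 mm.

Precipitable water is the column-integrated vapour mass per unit area: PW = (1/g) Σ q̄ Δp, with q in kg/kg and Δp in Pa (1 kg/m² of water = 1 mm).
Layer 1020–870 hPa: Δp = 150 hPa = 15000 Pa, q̄ = 0.013 kg/kg → 0.013 × 15000 / 9.8 = 19.90 mm
Layer 870–710 hPa: Δp = 160 hPa = 16000 Pa, q̄ = 0.0078 kg/kg → 0.0078 × 16000 / 9.8 = 12.73 mm
Layer 710–340 hPa: Δp = 370 hPa = 37000 Pa, q̄ = 0.0026 kg/kg → 0.0026 × 37000 / 9.8 = 9.82 mm
Layer 340–250 hPa: Δp = 90 hPa = 9000 Pa, q̄ = 0.00091 kg/kg → 0.00091 × 9000 / 9.8 = 0.84 mm
PW = 19.90 + 12.73 + 9.82 + 0.84 = 43.29 ≈ 43.3 mm.

PW ≈ 43.3 mm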